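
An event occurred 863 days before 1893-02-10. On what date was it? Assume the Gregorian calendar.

−366 (one year; includes Feb 29, 1892) → Feb 10, 1892 (497 left).
−365 (one year) → Feb 10, 1891 (132 left).
−10 → Jan 31, 1891 (end of Jan, 31 days; 122 left).
−31 → Dec 31, 1890 (end of Dec, 31 days; 91 left).
−31 → Nov 30, 1890 (end of Nov, 30 days; 60 left).
−30 → Oct 31, 1890 (end of Oct, 31 days; 30 left).
−30 → Oct 1, 1890.

October 1, 1890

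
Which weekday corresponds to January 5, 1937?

Tuesday

January 1, 1937 is a Friday.
Jan 1, 1937 → Jan 5, 1937: 4 days.
Total: 4 days.
4 mod 7 = 4, so Friday + 4 = Tuesday.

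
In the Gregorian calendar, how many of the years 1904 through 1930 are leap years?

7

Multiples of 4 in [1904,1930]: 7.
Of those, multiples of 100: 0 (not leap unless ÷400).
Multiples of 400: 0.
Leap years = 7 − 0 + 0 = 7.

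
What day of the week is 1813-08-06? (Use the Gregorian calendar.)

Friday

January 1, 1813 is a Friday.
Jan 1, 1813 → Feb 1, 1813: 31 days (January has 31).
Feb 1, 1813 → Mar 1, 1813: 28 days (February has 28).
Mar 1, 1813 → Apr 1, 1813: 31 days (March has 31).
Apr 1, 1813 → May 1, 1813: 30 days (April has 30).
May 1, 1813 → Jun 1, 1813: 31 days (May has 31).
Jun 1, 1813 → Jul 1, 1813: 30 days (June has 30).
Jul 1, 1813 → Aug 1, 1813: 31 days (July has 31).
Aug 1, 1813 → Aug 6, 1813: 5 days.
Total: 217 days.
217 mod 7 = 0, so Friday + 0 = Friday.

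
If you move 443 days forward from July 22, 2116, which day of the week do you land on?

First find the weekday of Jul 22, 2116. Doomsday rule: the anchor day for the 2100s is Sunday. For year 16: 16÷12 = 1 r 4, and 4÷4 = 1, so 1+4+1 = 6.
Sunday + 6 ≡ Saturday — that's 2116's doomsday.
In July the doomsday date is Jul 11.
Jul 22 is 11 days after Jul 11; 11 mod 7 = 4, so Saturday + 4 = Wednesday.
443 mod 7 = 2, so 443 days after a Wednesday is Wednesday + 2 = Friday.

Friday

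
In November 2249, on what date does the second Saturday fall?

November 10, 2249

November 1, 2249 is a Thursday.
The first Saturday is therefore November 3 (2 days later).
The second Saturday is 3 + 1×7 = November 10.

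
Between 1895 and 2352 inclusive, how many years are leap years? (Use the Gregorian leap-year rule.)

Multiples of 4 in [1895,2352]: 115.
Of those, multiples of 100: 5 (not leap unless ÷400).
Multiples of 400: 1.
Leap years = 115 − 5 + 1 = 111.

111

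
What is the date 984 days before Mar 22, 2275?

−365 (one year) → Mar 22, 2274 (619 left).
−365 (one year) → Mar 22, 2273 (254 left).
−22 → Feb 28, 2273 (end of Feb, 28 days; 232 left).
−28 → Jan 31, 2273 (end of Jan, 31 days; 204 left).
−31 → Dec 31, 2272 (end of Dec, 31 days; 173 left).
−31 → Nov 30, 2272 (end of Nov, 30 days; 142 left).
−30 → Oct 31, 2272 (end of Oct, 31 days; 112 left).
−31 → Sep 30, 2272 (end of Sep, 30 days; 81 left).
−30 → Aug 31, 2272 (end of Aug, 31 days; 51 left).
−31 → Jul 31, 2272 (end of Jul, 31 days; 20 left).
−20 → Jul 11, 2272.

July 11, 2272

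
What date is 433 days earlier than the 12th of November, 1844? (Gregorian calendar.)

September 6, 1843

−366 (one year; includes Feb 29, 1844) → Nov 12, 1843 (67 left).
−12 → Oct 31, 1843 (end of Oct, 31 days; 55 left).
−31 → Sep 30, 1843 (end of Sep, 30 days; 24 left).
−24 → Sep 6, 1843.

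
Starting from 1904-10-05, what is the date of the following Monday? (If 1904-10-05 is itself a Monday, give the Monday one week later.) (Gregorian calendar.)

October 10, 1904

Oct 5, 1904 is a Wednesday.
From Wednesday to the next Monday is 5 days.
Oct 5, 1904 + 5 = Oct 10, 1904.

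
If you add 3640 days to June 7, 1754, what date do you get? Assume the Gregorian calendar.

May 25, 1764

+365 (one year) → Jun 7, 1755 (3275 left).
+366 (one year; includes Feb 29, 1756) → Jun 7, 1756 (2909 left).
+365 (one year) → Jun 7, 1757 (2544 left).
+365 (one year) → Jun 7, 1758 (2179 left).
+365 (one year) → Jun 7, 1759 (1814 left).
+366 (one year; includes Feb 29, 1760) → Jun 7, 1760 (1448 left).
+365 (one year) → Jun 7, 1761 (1083 left).
+365 (one year) → Jun 7, 1762 (718 left).
+365 (one year) → Jun 7, 1763 (353 left).
Jun has 30 days: +24 → Jul 1, 1763 (329 left).
Jul has 31 days: +31 → Aug 1, 1763 (298 left).
Aug has 31 days: +31 → Sep 1, 1763 (267 left).
Sep has 30 days: +30 → Oct 1, 1763 (237 left).
Oct has 31 days: +31 → Nov 1, 1763 (206 left).
Nov has 30 days: +30 → Dec 1, 1763 (176 left).
Dec has 31 days: +31 → Jan 1, 1764 (145 left).
Jan has 31 days: +31 → Feb 1, 1764 (114 left).
Feb has 29 days: +29 → Mar 1, 1764 (85 left).
Mar has 31 days: +31 → Apr 1, 1764 (54 left).
Apr has 30 days: +30 → May 1, 1764 (24 left).
+24 → May 25, 1764.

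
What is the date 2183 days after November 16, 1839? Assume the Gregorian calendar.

November 7, 1845

+366 (one year; includes Feb 29, 1840) → Nov 16, 1840 (1817 left).
+365 (one year) → Nov 16, 1841 (1452 left).
+365 (one year) → Nov 16, 1842 (1087 left).
+365 (one year) → Nov 16, 1843 (722 left).
+366 (one year; includes Feb 29, 1844) → Nov 16, 1844 (356 left).
Nov has 30 days: +15 → Dec 1, 1844 (341 left).
Dec has 31 days: +31 → Jan 1, 1845 (310 left).
Jan has 31 days: +31 → Feb 1, 1845 (279 left).
Feb has 28 days: +28 → Mar 1, 1845 (251 left).
Mar has 31 days: +31 → Apr 1, 1845 (220 left).
Apr has 30 days: +30 → May 1, 1845 (190 left).
May has 31 days: +31 → Jun 1, 1845 (159 left).
Jun has 30 days: +30 → Jul 1, 1845 (129 left).
Jul has 31 days: +31 → Aug 1, 1845 (98 left).
Aug has 31 days: +31 → Sep 1, 1845 (67 left).
Sep has 30 days: +30 → Oct 1, 1845 (37 left).
Oct has 31 days: +31 → Nov 1, 1845 (6 left).
+6 → Nov 7, 1845.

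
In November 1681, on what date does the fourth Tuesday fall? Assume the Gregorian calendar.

November 1, 1681 is a Saturday.
The first Tuesday is therefore November 4 (3 days later).
The fourth Tuesday is 4 + 3×7 = November 25.

November 25, 1681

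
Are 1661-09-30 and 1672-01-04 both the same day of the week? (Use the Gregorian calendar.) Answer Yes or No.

From Sep 30, 1661 to Jan 4, 1672 is 3748 days.
3748 mod 7 = 3, so they are different weekdays.
(Sep 30, 1661 is a Friday; Jan 4, 1672 is a Monday.)

No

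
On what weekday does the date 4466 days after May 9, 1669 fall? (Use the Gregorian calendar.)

Thursday

First find the weekday of May 9, 1669. Doomsday rule: the anchor day for the 1600s is Tuesday. For year 69: 69÷12 = 5 r 9, and 9÷4 = 2, so 5+9+2 = 16.
Tuesday + 16 ≡ Thursday — that's 1669's doomsday.
In May the doomsday date is May 9.
May 9 is the doomsday itself: Thursday.
4466 mod 7 = 0, so 4466 days after a Thursday is Thursday + 0 = Thursday.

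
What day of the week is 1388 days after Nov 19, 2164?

First find the weekday of Nov 19, 2164. Doomsday rule: the anchor day for the 2100s is Sunday. For year 64: 64÷12 = 5 r 4, and 4÷4 = 1, so 5+4+1 = 10.
Sunday + 10 ≡ Wednesday — that's 2164's doomsday.
In November the doomsday date is Nov 7.
Nov 19 is 12 days after Nov 7; 12 mod 7 = 5, so Wednesday + 5 = Monday.
1388 mod 7 = 2, so 1388 days after a Monday is Monday + 2 = Wednesday.

Wednesday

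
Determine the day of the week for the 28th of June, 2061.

Tuesday

January 1, 2061 is a Saturday.
Jan 1, 2061 → Feb 1, 2061: 31 days (January has 31).
Feb 1, 2061 → Mar 1, 2061: 28 days (February has 28).
Mar 1, 2061 → Apr 1, 2061: 31 days (March has 31).
Apr 1, 2061 → May 1, 2061: 30 days (April has 30).
May 1, 2061 → Jun 1, 2061: 31 days (May has 31).
Jun 1, 2061 → Jun 28, 2061: 27 days.
Total: 178 days.
178 mod 7 = 3, so Saturday + 3 = Tuesday.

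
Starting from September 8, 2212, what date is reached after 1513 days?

October 30, 2216

+365 (one year) → Sep 8, 2213 (1148 left).
+365 (one year) → Sep 8, 2214 (783 left).
+365 (one year) → Sep 8, 2215 (418 left).
+366 (one year; includes Feb 29, 2216) → Sep 8, 2216 (52 left).
Sep has 30 days: +23 → Oct 1, 2216 (29 left).
+29 → Oct 30, 2216.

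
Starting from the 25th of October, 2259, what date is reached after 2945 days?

November 17, 2267

+366 (one year; includes Feb 29, 2260) → Oct 25, 2260 (2579 left).
+365 (one year) → Oct 25, 2261 (2214 left).
+365 (one year) → Oct 25, 2262 (1849 left).
+365 (one year) → Oct 25, 2263 (1484 left).
+366 (one year; includes Feb 29, 2264) → Oct 25, 2264 (1118 left).
+365 (one year) → Oct 25, 2265 (753 left).
+365 (one year) → Oct 25, 2266 (388 left).
Oct has 31 days: +7 → Nov 1, 2266 (381 left).
Nov has 30 days: +30 → Dec 1, 2266 (351 left).
Dec has 31 days: +31 → Jan 1, 2267 (320 left).
Jan has 31 days: +31 → Feb 1, 2267 (289 left).
Feb has 28 days: +28 → Mar 1, 2267 (261 left).
Mar has 31 days: +31 → Apr 1, 2267 (230 left).
Apr has 30 days: +30 → May 1, 2267 (200 left).
May has 31 days: +31 → Jun 1, 2267 (169 left).
Jun has 30 days: +30 → Jul 1, 2267 (139 left).
Jul has 31 days: +31 → Aug 1, 2267 (108 left).
Aug has 31 days: +31 → Sep 1, 2267 (77 left).
Sep has 30 days: +30 → Oct 1, 2267 (47 left).
Oct has 31 days: +31 → Nov 1, 2267 (16 left).
+16 → Nov 17, 2267.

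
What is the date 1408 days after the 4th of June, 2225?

April 12, 2229

+365 (one year) → Jun 4, 2226 (1043 left).
+365 (one year) → Jun 4, 2227 (678 left).
+366 (one year; includes Feb 29, 2228) → Jun 4, 2228 (312 left).
Jun has 30 days: +27 → Jul 1, 2228 (285 left).
Jul has 31 days: +31 → Aug 1, 2228 (254 left).
Aug has 31 days: +31 → Sep 1, 2228 (223 left).
Sep has 30 days: +30 → Oct 1, 2228 (193 left).
Oct has 31 days: +31 → Nov 1, 2228 (162 left).
Nov has 30 days: +30 → Dec 1, 2228 (132 left).
Dec has 31 days: +31 → Jan 1, 2229 (101 left).
Jan has 31 days: +31 → Feb 1, 2229 (70 left).
Feb has 28 days: +28 → Mar 1, 2229 (42 left).
Mar has 31 days: +31 → Apr 1, 2229 (11 left).
+11 → Apr 12, 2229.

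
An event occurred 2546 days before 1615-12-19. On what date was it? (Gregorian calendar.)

December 29, 1608

−365 (one year) → Dec 19, 1614 (2181 left).
−365 (one year) → Dec 19, 1613 (1816 left).
−365 (one year) → Dec 19, 1612 (1451 left).
−366 (one year; includes Feb 29, 1612) → Dec 19, 1611 (1085 left).
−365 (one year) → Dec 19, 1610 (720 left).
−365 (one year) → Dec 19, 1609 (355 left).
−19 → Nov 30, 1609 (end of Nov, 30 days; 336 left).
−30 → Oct 31, 1609 (end of Oct, 31 days; 306 left).
−31 → Sep 30, 1609 (end of Sep, 30 days; 275 left).
−30 → Aug 31, 1609 (end of Aug, 31 days; 245 left).
−31 → Jul 31, 1609 (end of Jul, 31 days; 214 left).
−31 → Jun 30, 1609 (end of Jun, 30 days; 183 left).
−30 → May 31, 1609 (end of May, 31 days; 153 left).
−31 → Apr 30, 1609 (end of Apr, 30 days; 122 left).
−30 → Mar 31, 1609 (end of Mar, 31 days; 92 left).
−31 → Feb 28, 1609 (end of Feb, 28 days; 61 left).
−28 → Jan 31, 1609 (end of Jan, 31 days; 33 left).
−31 → Dec 31, 1608 (end of Dec, 31 days; 2 left).
−2 → Dec 29, 1608.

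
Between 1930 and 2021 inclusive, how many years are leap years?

23

Multiples of 4 in [1930,2021]: 23.
Of those, multiples of 100: 1 (not leap unless ÷400).
Multiples of 400: 1.
Leap years = 23 − 1 + 1 = 23.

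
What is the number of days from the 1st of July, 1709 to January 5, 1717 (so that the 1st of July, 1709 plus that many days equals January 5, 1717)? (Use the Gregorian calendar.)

Jul 1, 1709 → Jul 1, 1710: 365 days.
Jul 1, 1710 → Jul 1, 1711: 365 days.
Jul 1, 1711 → Jul 1, 1712: 366 days (Feb 29, 1712 is in that span).
Jul 1, 1712 → Jul 1, 1713: 365 days.
Jul 1, 1713 → Jul 1, 1714: 365 days.
Jul 1, 1714 → Jul 1, 1715: 365 days.
Jul 1, 1715 → Jul 1, 1716: 366 days (Feb 29, 1716 is in that span).
Jul 1, 1716 → Aug 1, 1716: 31 days (July has 31).
Aug 1, 1716 → Sep 1, 1716: 31 days (August has 31).
Sep 1, 1716 → Oct 1, 1716: 30 days (September has 30).
Oct 1, 1716 → Nov 1, 1716: 31 days (October has 31).
Nov 1, 1716 → Dec 1, 1716: 30 days (November has 30).
Dec 1, 1716 → Jan 1, 1717: 31 days (December has 31).
Jan 1, 1717 → Jan 5, 1717: 4 days.
Total: 2745 days.

2745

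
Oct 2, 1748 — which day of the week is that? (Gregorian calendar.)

Wednesday

Doomsday rule: the anchor day for the 1700s is Sunday. For year 48: 48÷12 = 4 r 0, and 0÷4 = 0, so 4+0+0 = 4.
Sunday + 4 ≡ Thursday — that's 1748's doomsday.
In October the doomsday date is Oct 10.
Oct 2 is 8 days before Oct 10; 8 mod 7 = 1, so Thursday − 1 = Wednesday.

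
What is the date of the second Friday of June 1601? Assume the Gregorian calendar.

June 1, 1601 is a Friday.
The first Friday is therefore June 1 (same day).
The second Friday is 1 + 1×7 = June 8.

June 8, 1601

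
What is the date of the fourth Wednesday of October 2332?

October 26, 2332

October 1, 2332 is a Saturday.
The first Wednesday is therefore October 5 (4 days later).
The fourth Wednesday is 5 + 3×7 = October 26.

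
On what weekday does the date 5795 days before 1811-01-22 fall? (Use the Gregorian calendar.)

Wednesday

Jan 22, 1811 is a Tuesday.
5795 mod 7 = 6, so 5795 days before a Tuesday is Tuesday − 6 = Wednesday.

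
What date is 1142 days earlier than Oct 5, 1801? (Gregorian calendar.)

August 19, 1798

−365 (one year) → Oct 5, 1800 (777 left).
−365 (one year) → Oct 5, 1799 (412 left).
−365 (one year) → Oct 5, 1798 (47 left).
−5 → Sep 30, 1798 (end of Sep, 30 days; 42 left).
−30 → Aug 31, 1798 (end of Aug, 31 days; 12 left).
−12 → Aug 19, 1798.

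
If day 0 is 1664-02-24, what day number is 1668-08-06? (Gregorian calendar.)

1625

Feb 24, 1664 → Feb 24, 1665: 366 days (Feb 29, 1664 is in that span).
Feb 24, 1665 → Feb 24, 1666: 365 days.
Feb 24, 1666 → Feb 24, 1667: 365 days.
Feb 24, 1667 → Feb 24, 1668: 365 days.
Feb 24, 1668 → Mar 24, 1668: 29 days (February has 29).
Mar 24, 1668 → Apr 24, 1668: 31 days (March has 31).
Apr 24, 1668 → May 24, 1668: 30 days (April has 30).
May 24, 1668 → Jun 24, 1668: 31 days (May has 31).
Jun 24, 1668 → Jul 24, 1668: 30 days (June has 30).
Jul 24, 1668 → Aug 6, 1668: 13 days.
Total: 1625 days.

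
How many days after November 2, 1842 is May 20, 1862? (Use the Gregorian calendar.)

7139

Nov 2, 1842 → Nov 2, 1843: 365 days.
Nov 2, 1843 → Nov 2, 1844: 366 days (Feb 29, 1844 is in that span).
Nov 2, 1844 → Nov 2, 1845: 365 days.
Nov 2, 1845 → Nov 2, 1846: 365 days.
Nov 2, 1846 → Nov 2, 1847: 365 days.
Nov 2, 1847 → Nov 2, 1848: 366 days (Feb 29, 1848 is in that span).
Nov 2, 1848 → Nov 2, 1849: 365 days.
Nov 2, 1849 → Nov 2, 1850: 365 days.
Nov 2, 1850 → Nov 2, 1851: 365 days.
Nov 2, 1851 → Nov 2, 1852: 366 days (Feb 29, 1852 is in that span).
Nov 2, 1852 → Nov 2, 1853: 365 days.
Nov 2, 1853 → Nov 2, 1854: 365 days.
Nov 2, 1854 → Nov 2, 1855: 365 days.
Nov 2, 1855 → Nov 2, 1856: 366 days (Feb 29, 1856 is in that span).
Nov 2, 1856 → Nov 2, 1857: 365 days.
Nov 2, 1857 → Nov 2, 1858: 365 days.
Nov 2, 1858 → Nov 2, 1859: 365 days.
Nov 2, 1859 → Nov 2, 1860: 366 days (Feb 29, 1860 is in that span).
Nov 2, 1860 → Nov 2, 1861: 365 days.
Nov 2, 1861 → Dec 2, 1861: 30 days (November has 30).
Dec 2, 1861 → Jan 2, 1862: 31 days (December has 31).
Jan 2, 1862 → Feb 2, 1862: 31 days (January has 31).
Feb 2, 1862 → Mar 2, 1862: 28 days (February has 28).
Mar 2, 1862 → Apr 2, 1862: 31 days (March has 31).
Apr 2, 1862 → May 2, 1862: 30 days (April has 30).
May 2, 1862 → May 20, 1862: 18 days.
Total: 7139 days.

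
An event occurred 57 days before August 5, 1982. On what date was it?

−5 → Jul 31, 1982 (end of Jul, 31 days; 52 left).
−31 → Jun 30, 1982 (end of Jun, 30 days; 21 left).
−21 → Jun 9, 1982.

June 9, 1982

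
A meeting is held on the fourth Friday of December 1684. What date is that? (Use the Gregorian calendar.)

December 22, 1684

December 1, 1684 is a Friday.
The first Friday is therefore December 1 (same day).
The fourth Friday is 1 + 3×7 = December 22.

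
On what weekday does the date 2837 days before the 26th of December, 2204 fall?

First find the weekday of Dec 26, 2204. Doomsday rule: the anchor day for the 2200s is Friday. For year 04: 4÷12 = 0 r 4, and 4÷4 = 1, so 0+4+1 = 5.
Friday + 5 ≡ Wednesday — that's 2204's doomsday.
In December the doomsday date is Dec 12.
Dec 26 is 14 days after Dec 12; 14 mod 7 = 0, so Wednesday + 0 = Wednesday.
2837 mod 7 = 2, so 2837 days before a Wednesday is Wednesday − 2 = Monday.

Monday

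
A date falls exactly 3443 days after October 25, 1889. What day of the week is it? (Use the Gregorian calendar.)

First find the weekday of Oct 25, 1889. Doomsday rule: the anchor day for the 1800s is Friday. For year 89: 89÷12 = 7 r 5, and 5÷4 = 1, so 7+5+1 = 13.
Friday + 13 ≡ Thursday — that's 1889's doomsday.
In October the doomsday date is Oct 10.
Oct 25 is 15 days after Oct 10; 15 mod 7 = 1, so Thursday + 1 = Friday.
3443 mod 7 = 6, so 3443 days after a Friday is Friday + 6 = Thursday.

Thursday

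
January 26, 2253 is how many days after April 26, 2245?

2832

Apr 26, 2245 → Apr 26, 2246: 365 days.
Apr 26, 2246 → Apr 26, 2247: 365 days.
Apr 26, 2247 → Apr 26, 2248: 366 days (Feb 29, 2248 is in that span).
Apr 26, 2248 → Apr 26, 2249: 365 days.
Apr 26, 2249 → Apr 26, 2250: 365 days.
Apr 26, 2250 → Apr 26, 2251: 365 days.
Apr 26, 2251 → Apr 26, 2252: 366 days (Feb 29, 2252 is in that span).
Apr 26, 2252 → May 26, 2252: 30 days (April has 30).
May 26, 2252 → Jun 26, 2252: 31 days (May has 31).
Jun 26, 2252 → Jul 26, 2252: 30 days (June has 30).
Jul 26, 2252 → Aug 26, 2252: 31 days (July has 31).
Aug 26, 2252 → Sep 26, 2252: 31 days (August has 31).
Sep 26, 2252 → Oct 26, 2252: 30 days (September has 30).
Oct 26, 2252 → Nov 26, 2252: 31 days (October has 31).
Nov 26, 2252 → Dec 26, 2252: 30 days (November has 30).
Dec 26, 2252 → Jan 26, 2253: 31 days.
Total: 2832 days.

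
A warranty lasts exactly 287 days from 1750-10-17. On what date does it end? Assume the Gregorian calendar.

Oct has 31 days: +15 → Nov 1, 1750 (272 left).
Nov has 30 days: +30 → Dec 1, 1750 (242 left).
Dec has 31 days: +31 → Jan 1, 1751 (211 left).
Jan has 31 days: +31 → Feb 1, 1751 (180 left).
Feb has 28 days: +28 → Mar 1, 1751 (152 left).
Mar has 31 days: +31 → Apr 1, 1751 (121 left).
Apr has 30 days: +30 → May 1, 1751 (91 left).
May has 31 days: +31 → Jun 1, 1751 (60 left).
Jun has 30 days: +30 → Jul 1, 1751 (30 left).
+30 → Jul 31, 1751.

July 31, 1751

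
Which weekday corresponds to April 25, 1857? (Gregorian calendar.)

Doomsday rule: the anchor day for the 1800s is Friday. For year 57: 57÷12 = 4 r 9, and 9÷4 = 2, so 4+9+2 = 15.
Friday + 15 ≡ Saturday — that's 1857's doomsday.
In April the doomsday date is Apr 4.
Apr 25 is 21 days after Apr 4; 21 mod 7 = 0, so Saturday + 0 = Saturday.

Saturday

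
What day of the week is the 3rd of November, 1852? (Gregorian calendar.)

Doomsday rule: the anchor day for the 1800s is Friday. For year 52: 52÷12 = 4 r 4, and 4÷4 = 1, so 4+4+1 = 9.
Friday + 9 ≡ Sunday — that's 1852's doomsday.
In November the doomsday date is Nov 7.
Nov 3 is 4 days before Nov 7; 4 mod 7 = 4, so Sunday − 4 = Wednesday.

Wednesday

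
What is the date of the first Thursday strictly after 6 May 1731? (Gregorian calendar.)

May 10, 1731

May 6, 1731 is a Sunday.
From Sunday to the next Thursday is 4 days.
May 6, 1731 + 4 = May 10, 1731.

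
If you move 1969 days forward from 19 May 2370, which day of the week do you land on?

Thursday

First find the weekday of May 19, 2370. Doomsday rule: the anchor day for the 2300s is Wednesday. For year 70: 70÷12 = 5 r 10, and 10÷4 = 2, so 5+10+2 = 17.
Wednesday + 17 ≡ Saturday — that's 2370's doomsday.
In May the doomsday date is May 9.
May 19 is 10 days after May 9; 10 mod 7 = 3, so Saturday + 3 = Tuesday.
1969 mod 7 = 2, so 1969 days after a Tuesday is Tuesday + 2 = Thursday.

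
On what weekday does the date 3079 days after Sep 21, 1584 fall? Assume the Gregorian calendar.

First find the weekday of Sep 21, 1584. Doomsday rule: the anchor day for the 1500s is Wednesday. For year 84: 84÷12 = 7 r 0, and 0÷4 = 0, so 7+0+0 = 7.
Wednesday + 7 ≡ Wednesday — that's 1584's doomsday.
In September the doomsday date is Sep 5.
Sep 21 is 16 days after Sep 5; 16 mod 7 = 2, so Wednesday + 2 = Friday.
3079 mod 7 = 6, so 3079 days after a Friday is Friday + 6 = Thursday.

Thursday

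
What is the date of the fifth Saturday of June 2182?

June 1, 2182 is a Saturday.
The first Saturday is therefore June 1 (same day).
The fifth Saturday is 1 + 4×7 = June 29.

June 29, 2182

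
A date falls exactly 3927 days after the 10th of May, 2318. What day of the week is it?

First find the weekday of May 10, 2318. Doomsday rule: the anchor day for the 2300s is Wednesday. For year 18: 18÷12 = 1 r 6, and 6÷4 = 1, so 1+6+1 = 8.
Wednesday + 8 ≡ Thursday — that's 2318's doomsday.
In May the doomsday date is May 9.
May 10 is 1 day after May 9; 1 mod 7 = 1, so Thursday + 1 = Friday.
3927 mod 7 = 0, so 3927 days after a Friday is Friday + 0 = Friday.

Friday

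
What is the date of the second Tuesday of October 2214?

October 1, 2214 is a Saturday.
The first Tuesday is therefore October 4 (3 days later).
The second Tuesday is 4 + 1×7 = October 11.

October 11, 2214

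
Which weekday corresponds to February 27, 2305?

Monday

Doomsday rule: the anchor day for the 2300s is Wednesday. For year 05: 5÷12 = 0 r 5, and 5÷4 = 1, so 0+5+1 = 6.
Wednesday + 6 ≡ Tuesday — that's 2305's doomsday.
In February the doomsday date is Feb 28 (2305 is not a leap year).
Feb 27 is 1 day before Feb 28; 1 mod 7 = 1, so Tuesday − 1 = Monday.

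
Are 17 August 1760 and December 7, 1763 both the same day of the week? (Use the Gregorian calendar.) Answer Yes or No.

From Aug 17, 1760 to Dec 7, 1763 is 1207 days.
1207 mod 7 = 3, so they are different weekdays.
(Aug 17, 1760 is a Sunday; Dec 7, 1763 is a Wednesday.)

No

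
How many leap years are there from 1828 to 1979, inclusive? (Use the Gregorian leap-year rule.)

37

Multiples of 4 in [1828,1979]: 38.
Of those, multiples of 100: 1 (not leap unless ÷400).
Multiples of 400: 0.
Leap years = 38 − 1 + 0 = 37.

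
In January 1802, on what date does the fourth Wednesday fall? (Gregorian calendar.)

January 1, 1802 is a Friday.
The first Wednesday is therefore January 6 (5 days later).
The fourth Wednesday is 6 + 3×7 = January 27.

January 27, 1802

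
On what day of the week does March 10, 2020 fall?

Tuesday

Doomsday rule: the anchor day for the 2000s is Tuesday. For year 20: 20÷12 = 1 r 8, and 8÷4 = 2, so 1+8+2 = 11.
Tuesday + 11 ≡ Saturday — that's 2020's doomsday.
In March the doomsday date is Mar 14.
Mar 10 is 4 days before Mar 14; 4 mod 7 = 4, so Saturday − 4 = Tuesday.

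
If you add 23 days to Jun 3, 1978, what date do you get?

+23 → Jun 26, 1978.

June 26, 1978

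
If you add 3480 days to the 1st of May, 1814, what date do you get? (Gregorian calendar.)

+365 (one year) → May 1, 1815 (3115 left).
+366 (one year; includes Feb 29, 1816) → May 1, 1816 (2749 left).
+365 (one year) → May 1, 1817 (2384 left).
+365 (one year) → May 1, 1818 (2019 left).
+365 (one year) → May 1, 1819 (1654 left).
+366 (one year; includes Feb 29, 1820) → May 1, 1820 (1288 left).
+365 (one year) → May 1, 1821 (923 left).
+365 (one year) → May 1, 1822 (558 left).
+365 (one year) → May 1, 1823 (193 left).
May has 31 days: +31 → Jun 1, 1823 (162 left).
Jun has 30 days: +30 → Jul 1, 1823 (132 left).
Jul has 31 days: +31 → Aug 1, 1823 (101 left).
Aug has 31 days: +31 → Sep 1, 1823 (70 left).
Sep has 30 days: +30 → Oct 1, 1823 (40 left).
Oct has 31 days: +31 → Nov 1, 1823 (9 left).
+9 → Nov 10, 1823.

November 10, 1823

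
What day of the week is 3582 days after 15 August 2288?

Monday

Aug 15, 2288 is a Wednesday.
3582 mod 7 = 5, so 3582 days after a Wednesday is Wednesday + 5 = Monday.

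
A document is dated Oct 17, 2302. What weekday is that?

Doomsday rule: the anchor day for the 2300s is Wednesday. For year 02: 2÷12 = 0 r 2, and 2÷4 = 0, so 0+2+0 = 2.
Wednesday + 2 ≡ Friday — that's 2302's doomsday.
In October the doomsday date is Oct 10.
Oct 17 is 7 days after Oct 10; 7 mod 7 = 0, so Friday + 0 = Friday.

Friday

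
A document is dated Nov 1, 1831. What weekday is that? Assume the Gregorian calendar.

Tuesday

Doomsday rule: the anchor day for the 1800s is Friday. For year 31: 31÷12 = 2 r 7, and 7÷4 = 1, so 2+7+1 = 10.
Friday + 10 ≡ Monday — that's 1831's doomsday.
In November the doomsday date is Nov 7.
Nov 1 is 6 days before Nov 7; 6 mod 7 = 6, so Monday − 6 = Tuesday.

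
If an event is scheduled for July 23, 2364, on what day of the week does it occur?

Thursday

Doomsday rule: the anchor day for the 2300s is Wednesday. For year 64: 64÷12 = 5 r 4, and 4÷4 = 1, so 5+4+1 = 10.
Wednesday + 10 ≡ Saturday — that's 2364's doomsday.
In July the doomsday date is Jul 11.
Jul 23 is 12 days after Jul 11; 12 mod 7 = 5, so Saturday + 5 = Thursday.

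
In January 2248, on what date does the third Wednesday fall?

January 19, 2248

January 1, 2248 is a Saturday.
The first Wednesday is therefore January 5 (4 days later).
The third Wednesday is 5 + 2×7 = January 19.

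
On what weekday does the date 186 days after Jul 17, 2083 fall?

Jul 17, 2083 is a Saturday.
186 mod 7 = 4, so 186 days after a Saturday is Saturday + 4 = Wednesday.

Wednesday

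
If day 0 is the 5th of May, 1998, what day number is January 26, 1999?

266

May 5, 1998 → Jun 5, 1998: 31 days (May has 31).
Jun 5, 1998 → Jul 5, 1998: 30 days (June has 30).
Jul 5, 1998 → Aug 5, 1998: 31 days (July has 31).
Aug 5, 1998 → Sep 5, 1998: 31 days (August has 31).
Sep 5, 1998 → Oct 5, 1998: 30 days (September has 30).
Oct 5, 1998 → Nov 5, 1998: 31 days (October has 31).
Nov 5, 1998 → Dec 5, 1998: 30 days (November has 30).
Dec 5, 1998 → Jan 5, 1999: 31 days (December has 31).
Jan 5, 1999 → Jan 26, 1999: 21 days.
Total: 266 days.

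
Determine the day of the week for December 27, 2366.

Tuesday

Doomsday rule: the anchor day for the 2300s is Wednesday. For year 66: 66÷12 = 5 r 6, and 6÷4 = 1, so 5+6+1 = 12.
Wednesday + 12 ≡ Monday — that's 2366's doomsday.
In December the doomsday date is Dec 12.
Dec 27 is 15 days after Dec 12; 15 mod 7 = 1, so Monday + 1 = Tuesday.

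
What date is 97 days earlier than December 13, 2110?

September 7, 2110

−13 → Nov 30, 2110 (end of Nov, 30 days; 84 left).
−30 → Oct 31, 2110 (end of Oct, 31 days; 54 left).
−31 → Sep 30, 2110 (end of Sep, 30 days; 23 left).
−23 → Sep 7, 2110.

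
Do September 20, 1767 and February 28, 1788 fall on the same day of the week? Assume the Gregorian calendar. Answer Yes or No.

No

From Sep 20, 1767 to Feb 28, 1788 is 7466 days.
7466 mod 7 = 4, so they are different weekdays.
(Sep 20, 1767 is a Sunday; Feb 28, 1788 is a Thursday.)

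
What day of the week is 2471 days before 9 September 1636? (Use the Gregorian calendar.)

First find the weekday of Sep 9, 1636. Doomsday rule: the anchor day for the 1600s is Tuesday. For year 36: 36÷12 = 3 r 0, and 0÷4 = 0, so 3+0+0 = 3.
Tuesday + 3 ≡ Friday — that's 1636's doomsday.
In September the doomsday date is Sep 5.
Sep 9 is 4 days after Sep 5; 4 mod 7 = 4, so Friday + 4 = Tuesday.
2471 mod 7 = 0, so 2471 days before a Tuesday is Tuesday − 0 = Tuesday.

Tuesday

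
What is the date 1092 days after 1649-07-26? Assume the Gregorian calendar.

July 22, 1652

+365 (one year) → Jul 26, 1650 (727 left).
+365 (one year) → Jul 26, 1651 (362 left).
Jul has 31 days: +6 → Aug 1, 1651 (356 left).
Aug has 31 days: +31 → Sep 1, 1651 (325 left).
Sep has 30 days: +30 → Oct 1, 1651 (295 left).
Oct has 31 days: +31 → Nov 1, 1651 (264 left).
Nov has 30 days: +30 → Dec 1, 1651 (234 left).
Dec has 31 days: +31 → Jan 1, 1652 (203 left).
Jan has 31 days: +31 → Feb 1, 1652 (172 left).
Feb has 29 days: +29 → Mar 1, 1652 (143 left).
Mar has 31 days: +31 → Apr 1, 1652 (112 left).
Apr has 30 days: +30 → May 1, 1652 (82 left).
May has 31 days: +31 → Jun 1, 1652 (51 left).
Jun has 30 days: +30 → Jul 1, 1652 (21 left).
+21 → Jul 22, 1652.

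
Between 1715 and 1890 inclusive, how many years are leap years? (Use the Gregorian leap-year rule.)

Multiples of 4 in [1715,1890]: 44.
Of those, multiples of 100: 1 (not leap unless ÷400).
Multiples of 400: 0.
Leap years = 44 − 1 + 0 = 43.

43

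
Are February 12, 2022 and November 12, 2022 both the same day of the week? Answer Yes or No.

From Feb 12, 2022 to Nov 12, 2022 is 273 days.
273 mod 7 = 0, so they are the same weekday.
(Feb 12, 2022 is a Saturday; Nov 12, 2022 is a Saturday.)

Yes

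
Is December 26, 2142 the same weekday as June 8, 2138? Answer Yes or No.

From Jun 8, 2138 to Dec 26, 2142 is 1662 days.
1662 mod 7 = 3, so they are different weekdays.
(Jun 8, 2138 is a Sunday; Dec 26, 2142 is a Wednesday.)

No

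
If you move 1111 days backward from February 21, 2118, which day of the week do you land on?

First find the weekday of Feb 21, 2118. Doomsday rule: the anchor day for the 2100s is Sunday. For year 18: 18÷12 = 1 r 6, and 6÷4 = 1, so 1+6+1 = 8.
Sunday + 8 ≡ Monday — that's 2118's doomsday.
In February the doomsday date is Feb 28 (2118 is not a leap year).
Feb 21 is 7 days before Feb 28; 7 mod 7 = 0, so Monday − 0 = Monday.
1111 mod 7 = 5, so 1111 days before a Monday is Monday − 5 = Wednesday.

Wednesday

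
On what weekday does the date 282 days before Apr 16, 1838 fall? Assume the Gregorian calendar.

Saturday

Apr 16, 1838 is a Monday.
282 mod 7 = 2, so 282 days before a Monday is Monday − 2 = Saturday.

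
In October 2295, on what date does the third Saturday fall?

October 1, 2295 is a Tuesday.
The first Saturday is therefore October 5 (4 days later).
The third Saturday is 5 + 2×7 = October 19.

October 19, 2295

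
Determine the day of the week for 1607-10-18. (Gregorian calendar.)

Thursday

Doomsday rule: the anchor day for the 1600s is Tuesday. For year 07: 7÷12 = 0 r 7, and 7÷4 = 1, so 0+7+1 = 8.
Tuesday + 8 ≡ Wednesday — that's 1607's doomsday.
In October the doomsday date is Oct 10.
Oct 18 is 8 days after Oct 10; 8 mod 7 = 1, so Wednesday + 1 = Thursday.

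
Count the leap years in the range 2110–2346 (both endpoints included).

57

Multiples of 4 in [2110,2346]: 59.
Of those, multiples of 100: 2 (not leap unless ÷400).
Multiples of 400: 0.
Leap years = 59 − 2 + 0 = 57.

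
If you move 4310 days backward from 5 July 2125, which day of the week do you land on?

First find the weekday of Jul 5, 2125. Doomsday rule: the anchor day for the 2100s is Sunday. For year 25: 25÷12 = 2 r 1, and 1÷4 = 0, so 2+1+0 = 3.
Sunday + 3 ≡ Wednesday — that's 2125's doomsday.
In July the doomsday date is Jul 11.
Jul 5 is 6 days before Jul 11; 6 mod 7 = 6, so Wednesday − 6 = Thursday.
4310 mod 7 = 5, so 4310 days before a Thursday is Thursday − 5 = Saturday.

Saturday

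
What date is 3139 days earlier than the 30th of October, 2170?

March 27, 2162

−365 (one year) → Oct 30, 2169 (2774 left).
−365 (one year) → Oct 30, 2168 (2409 left).
−366 (one year; includes Feb 29, 2168) → Oct 30, 2167 (2043 left).
−365 (one year) → Oct 30, 2166 (1678 left).
−365 (one year) → Oct 30, 2165 (1313 left).
−365 (one year) → Oct 30, 2164 (948 left).
−366 (one year; includes Feb 29, 2164) → Oct 30, 2163 (582 left).
−365 (one year) → Oct 30, 2162 (217 left).
−30 → Sep 30, 2162 (end of Sep, 30 days; 187 left).
−30 → Aug 31, 2162 (end of Aug, 31 days; 157 left).
−31 → Jul 31, 2162 (end of Jul, 31 days; 126 left).
−31 → Jun 30, 2162 (end of Jun, 30 days; 95 left).
−30 → May 31, 2162 (end of May, 31 days; 65 left).
−31 → Apr 30, 2162 (end of Apr, 30 days; 34 left).
−30 → Mar 31, 2162 (end of Mar, 31 days; 4 left).
−4 → Mar 27, 2162.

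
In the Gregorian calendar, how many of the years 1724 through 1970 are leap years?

Multiples of 4 in [1724,1970]: 62.
Of those, multiples of 100: 2 (not leap unless ÷400).
Multiples of 400: 0.
Leap years = 62 − 2 + 0 = 60.

60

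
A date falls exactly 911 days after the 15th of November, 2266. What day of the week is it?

Friday

First find the weekday of Nov 15, 2266. Doomsday rule: the anchor day for the 2200s is Friday. For year 66: 66÷12 = 5 r 6, and 6÷4 = 1, so 5+6+1 = 12.
Friday + 12 ≡ Wednesday — that's 2266's doomsday.
In November the doomsday date is Nov 7.
Nov 15 is 8 days after Nov 7; 8 mod 7 = 1, so Wednesday + 1 = Thursday.
911 mod 7 = 1, so 911 days after a Thursday is Thursday + 1 = Friday.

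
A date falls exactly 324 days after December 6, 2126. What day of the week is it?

Dec 6, 2126 is a Friday.
324 mod 7 = 2, so 324 days after a Friday is Friday + 2 = Sunday.

Sunday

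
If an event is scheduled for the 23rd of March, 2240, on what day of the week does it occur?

Doomsday rule: the anchor day for the 2200s is Friday. For year 40: 40÷12 = 3 r 4, and 4÷4 = 1, so 3+4+1 = 8.
Friday + 8 ≡ Saturday — that's 2240's doomsday.
In March the doomsday date is Mar 14.
Mar 23 is 9 days after Mar 14; 9 mod 7 = 2, so Saturday + 2 = Monday.

Monday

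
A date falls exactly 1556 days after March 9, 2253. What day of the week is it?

Friday

Mar 9, 2253 is a Wednesday.
1556 mod 7 = 2, so 1556 days after a Wednesday is Wednesday + 2 = Friday.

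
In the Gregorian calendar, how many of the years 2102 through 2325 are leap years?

Multiples of 4 in [2102,2325]: 56.
Of those, multiples of 100: 2 (not leap unless ÷400).
Multiples of 400: 0.
Leap years = 56 − 2 + 0 = 54.

54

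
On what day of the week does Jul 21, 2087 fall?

January 1, 2087 is a Wednesday.
Jan 1, 2087 → Feb 1, 2087: 31 days (January has 31).
Feb 1, 2087 → Mar 1, 2087: 28 days (February has 28).
Mar 1, 2087 → Apr 1, 2087: 31 days (March has 31).
Apr 1, 2087 → May 1, 2087: 30 days (April has 30).
May 1, 2087 → Jun 1, 2087: 31 days (May has 31).
Jun 1, 2087 → Jul 1, 2087: 30 days (June has 30).
Jul 1, 2087 → Jul 21, 2087: 20 days.
Total: 201 days.
201 mod 7 = 5, so Wednesday + 5 = Monday.

Monday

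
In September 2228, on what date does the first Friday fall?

September 1, 2228 is a Monday.
The first Friday is therefore September 5 (4 days later).

September 5, 2228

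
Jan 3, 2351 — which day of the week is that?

Wednesday

Doomsday rule: the anchor day for the 2300s is Wednesday. For year 51: 51÷12 = 4 r 3, and 3÷4 = 0, so 4+3+0 = 7.
Wednesday + 7 ≡ Wednesday — that's 2351's doomsday.
In January the doomsday date is Jan 3 (2351 is not a leap year).
Jan 3 is the doomsday itself: Wednesday.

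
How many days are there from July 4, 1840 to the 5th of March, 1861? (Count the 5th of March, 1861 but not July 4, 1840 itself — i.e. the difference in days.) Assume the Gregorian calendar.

7549

Jul 4, 1840 → Jul 4, 1841: 365 days.
Jul 4, 1841 → Jul 4, 1842: 365 days.
Jul 4, 1842 → Jul 4, 1843: 365 days.
Jul 4, 1843 → Jul 4, 1844: 366 days (Feb 29, 1844 is in that span).
Jul 4, 1844 → Jul 4, 1845: 365 days.
Jul 4, 1845 → Jul 4, 1846: 365 days.
Jul 4, 1846 → Jul 4, 1847: 365 days.
Jul 4, 1847 → Jul 4, 1848: 366 days (Feb 29, 1848 is in that span).
Jul 4, 1848 → Jul 4, 1849: 365 days.
Jul 4, 1849 → Jul 4, 1850: 365 days.
Jul 4, 1850 → Jul 4, 1851: 365 days.
Jul 4, 1851 → Jul 4, 1852: 366 days (Feb 29, 1852 is in that span).
Jul 4, 1852 → Jul 4, 1853: 365 days.
Jul 4, 1853 → Jul 4, 1854: 365 days.
Jul 4, 1854 → Jul 4, 1855: 365 days.
Jul 4, 1855 → Jul 4, 1856: 366 days (Feb 29, 1856 is in that span).
Jul 4, 1856 → Jul 4, 1857: 365 days.
Jul 4, 1857 → Jul 4, 1858: 365 days.
Jul 4, 1858 → Jul 4, 1859: 365 days.
Jul 4, 1859 → Jul 4, 1860: 366 days (Feb 29, 1860 is in that span).
Jul 4, 1860 → Aug 4, 1860: 31 days (July has 31).
Aug 4, 1860 → Sep 4, 1860: 31 days (August has 31).
Sep 4, 1860 → Oct 4, 1860: 30 days (September has 30).
Oct 4, 1860 → Nov 4, 1860: 31 days (October has 31).
Nov 4, 1860 → Dec 4, 1860: 30 days (November has 30).
Dec 4, 1860 → Jan 4, 1861: 31 days (December has 31).
Jan 4, 1861 → Feb 4, 1861: 31 days (January has 31).
Feb 4, 1861 → Mar 4, 1861: 28 days (February has 28).
Mar 4, 1861 → Mar 5, 1861: 1 days.
Total: 7549 days.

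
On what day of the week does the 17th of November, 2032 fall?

Doomsday rule: the anchor day for the 2000s is Tuesday. For year 32: 32÷12 = 2 r 8, and 8÷4 = 2, so 2+8+2 = 12.
Tuesday + 12 ≡ Sunday — that's 2032's doomsday.
In November the doomsday date is Nov 7.
Nov 17 is 10 days after Nov 7; 10 mod 7 = 3, so Sunday + 3 = Wednesday.

Wednesday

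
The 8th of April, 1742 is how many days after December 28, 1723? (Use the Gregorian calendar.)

Dec 28, 1723 → Dec 28, 1724: 366 days (Feb 29, 1724 is in that span).
Dec 28, 1724 → Dec 28, 1725: 365 days.
Dec 28, 1725 → Dec 28, 1726: 365 days.
Dec 28, 1726 → Dec 28, 1727: 365 days.
Dec 28, 1727 → Dec 28, 1728: 366 days (Feb 29, 1728 is in that span).
Dec 28, 1728 → Dec 28, 1729: 365 days.
Dec 28, 1729 → Dec 28, 1730: 365 days.
Dec 28, 1730 → Dec 28, 1731: 365 days.
Dec 28, 1731 → Dec 28, 1732: 366 days (Feb 29, 1732 is in that span).
Dec 28, 1732 → Dec 28, 1733: 365 days.
Dec 28, 1733 → Dec 28, 1734: 365 days.
Dec 28, 1734 → Dec 28, 1735: 365 days.
Dec 28, 1735 → Dec 28, 1736: 366 days (Feb 29, 1736 is in that span).
Dec 28, 1736 → Dec 28, 1737: 365 days.
Dec 28, 1737 → Dec 28, 1738: 365 days.
Dec 28, 1738 → Dec 28, 1739: 365 days.
Dec 28, 1739 → Dec 28, 1740: 366 days (Feb 29, 1740 is in that span).
Dec 28, 1740 → Dec 28, 1741: 365 days.
Dec 28, 1741 → Jan 28, 1742: 31 days (December has 31).
Jan 28, 1742 → Feb 28, 1742: 31 days (January has 31).
Feb 28, 1742 → Mar 28, 1742: 28 days (February has 28).
Mar 28, 1742 → Apr 8, 1742: 11 days.
Total: 6676 days.

6676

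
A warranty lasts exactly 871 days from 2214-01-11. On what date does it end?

+365 (one year) → Jan 11, 2215 (506 left).
+365 (one year) → Jan 11, 2216 (141 left).
Jan has 31 days: +21 → Feb 1, 2216 (120 left).
Feb has 29 days: +29 → Mar 1, 2216 (91 left).
Mar has 31 days: +31 → Apr 1, 2216 (60 left).
Apr has 30 days: +30 → May 1, 2216 (30 left).
+30 → May 31, 2216.

May 31, 2216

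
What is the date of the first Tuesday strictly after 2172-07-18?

Jul 18, 2172 is a Saturday.
From Saturday to the next Tuesday is 3 days.
Jul 18, 2172 + 3 = Jul 21, 2172.

July 21, 2172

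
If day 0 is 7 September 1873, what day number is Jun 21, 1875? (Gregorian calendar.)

652

Sep 7, 1873 → Sep 7, 1874: 365 days.
Sep 7, 1874 → Oct 7, 1874: 30 days (September has 30).
Oct 7, 1874 → Nov 7, 1874: 31 days (October has 31).
Nov 7, 1874 → Dec 7, 1874: 30 days (November has 30).
Dec 7, 1874 → Jan 7, 1875: 31 days (December has 31).
Jan 7, 1875 → Feb 7, 1875: 31 days (January has 31).
Feb 7, 1875 → Mar 7, 1875: 28 days (February has 28).
Mar 7, 1875 → Apr 7, 1875: 31 days (March has 31).
Apr 7, 1875 → May 7, 1875: 30 days (April has 30).
May 7, 1875 → Jun 7, 1875: 31 days (May has 31).
Jun 7, 1875 → Jun 21, 1875: 14 days.
Total: 652 days.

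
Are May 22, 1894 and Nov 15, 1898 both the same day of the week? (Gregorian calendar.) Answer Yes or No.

Yes

From May 22, 1894 to Nov 15, 1898 is 1638 days.
1638 mod 7 = 0, so they are the same weekday.
(May 22, 1894 is a Tuesday; Nov 15, 1898 is a Tuesday.)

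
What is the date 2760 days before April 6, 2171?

September 15, 2163

−365 (one year) → Apr 6, 2170 (2395 left).
−365 (one year) → Apr 6, 2169 (2030 left).
−365 (one year) → Apr 6, 2168 (1665 left).
−366 (one year; includes Feb 29, 2168) → Apr 6, 2167 (1299 left).
−365 (one year) → Apr 6, 2166 (934 left).
−365 (one year) → Apr 6, 2165 (569 left).
−365 (one year) → Apr 6, 2164 (204 left).
−6 → Mar 31, 2164 (end of Mar, 31 days; 198 left).
−31 → Feb 29, 2164 (end of Feb, 29 days; 167 left).
−29 → Jan 31, 2164 (end of Jan, 31 days; 138 left).
−31 → Dec 31, 2163 (end of Dec, 31 days; 107 left).
−31 → Nov 30, 2163 (end of Nov, 30 days; 76 left).
−30 → Oct 31, 2163 (end of Oct, 31 days; 46 left).
−31 → Sep 30, 2163 (end of Sep, 30 days; 15 left).
−15 → Sep 15, 2163.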